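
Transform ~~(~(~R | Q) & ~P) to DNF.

R & ~Q & ~P

~~(~(~R | Q) & ~P)
≡ ~(~R | Q) & ~P   [double negation]
≡ ~~R & ~Q & ~P   [De Morgan]
≡ R & ~Q & ~P   [double negation]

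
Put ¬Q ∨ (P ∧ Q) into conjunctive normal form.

¬Q ∨ P

¬Q ∨ (P ∧ Q)
≡ (¬Q ∨ P) ∧ (¬Q ∨ Q)   — distribute ∨ over ∧
≡ ¬Q ∨ P   — simplify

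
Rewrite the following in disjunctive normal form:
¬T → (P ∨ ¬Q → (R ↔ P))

T ∨ ¬P ∧ Q ∨ ¬R ∧ ¬P ∨ P ∧ R

¬T → (P ∨ ¬Q → (R ↔ P))
⇔ ¬¬T ∨ (P ∨ ¬Q → (R ↔ P))   — eliminate →
⇔ ¬¬T ∨ ¬(P ∨ ¬Q) ∨ (R ↔ P)   — eliminate →
⇔ ¬¬T ∨ ¬(P ∨ ¬Q) ∨ (R → P) ∧ (P → R)   — eliminate ↔
⇔ ¬¬T ∨ ¬(P ∨ ¬Q) ∨ (¬R ∨ P) ∧ (P → R)   — eliminate →
⇔ ¬¬T ∨ ¬(P ∨ ¬Q) ∨ (¬R ∨ P) ∧ (¬P ∨ R)   — eliminate →
⇔ T ∨ ¬(P ∨ ¬Q) ∨ (¬R ∨ P) ∧ (¬P ∨ R)   — double negation
⇔ T ∨ ¬P ∧ ¬¬Q ∨ (¬R ∨ P) ∧ (¬P ∨ R)   — De Morgan
⇔ T ∨ ¬P ∧ Q ∨ (¬R ∨ P) ∧ (¬P ∨ R)   — double negation
⇔ T ∨ ¬P ∧ Q ∨ ¬R ∧ ¬P ∨ ¬R ∧ R ∨ P ∧ ¬P ∨ P ∧ R   — distribute ∧ over ∨
⇔ T ∨ ¬P ∧ Q ∨ ¬R ∧ ¬P ∨ P ∧ R   — simplify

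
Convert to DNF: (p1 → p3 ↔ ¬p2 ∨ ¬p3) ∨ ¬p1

¬p2 ∧ p3 ∨ ¬p1

(p1 → p3 ↔ ¬p2 ∨ ¬p3) ∨ ¬p1
≡ ((p1 → p3) → ¬p2 ∨ ¬p3) ∧ (¬p2 ∨ ¬p3 → (p1 → p3)) ∨ ¬p1
≡ (¬(p1 → p3) ∨ ¬p2 ∨ ¬p3) ∧ (¬p2 ∨ ¬p3 → (p1 → p3)) ∨ ¬p1
≡ (¬(¬p1 ∨ p3) ∨ ¬p2 ∨ ¬p3) ∧ (¬p2 ∨ ¬p3 → (p1 → p3)) ∨ ¬p1
≡ (¬(¬p1 ∨ p3) ∨ ¬p2 ∨ ¬p3) ∧ (¬(¬p2 ∨ ¬p3) ∨ (p1 → p3)) ∨ ¬p1
≡ (¬(¬p1 ∨ p3) ∨ ¬p2 ∨ ¬p3) ∧ (¬(¬p2 ∨ ¬p3) ∨ ¬p1 ∨ p3) ∨ ¬p1
≡ (¬¬p1 ∧ ¬p3 ∨ ¬p2 ∨ ¬p3) ∧ (¬(¬p2 ∨ ¬p3) ∨ ¬p1 ∨ p3) ∨ ¬p1
≡ (p1 ∧ ¬p3 ∨ ¬p2 ∨ ¬p3) ∧ (¬(¬p2 ∨ ¬p3) ∨ ¬p1 ∨ p3) ∨ ¬p1
≡ (p1 ∧ ¬p3 ∨ ¬p2 ∨ ¬p3) ∧ (¬¬p2 ∧ ¬¬p3 ∨ ¬p1 ∨ p3) ∨ ¬p1
≡ (p1 ∧ ¬p3 ∨ ¬p2 ∨ ¬p3) ∧ (p2 ∧ ¬¬p3 ∨ ¬p1 ∨ p3) ∨ ¬p1
≡ (p1 ∧ ¬p3 ∨ ¬p2 ∨ ¬p3) ∧ (p2 ∧ p3 ∨ ¬p1 ∨ p3) ∨ ¬p1
≡ p1 ∧ ¬p3 ∧ p2 ∧ p3 ∨ p1 ∧ ¬p3 ∧ ¬p1 ∨ p1 ∧ ¬p3 ∧ p3 ∨ ¬p2 ∧ p2 ∧ p3 ∨ ¬p2 ∧ ¬p1 ∨ ¬p2 ∧ p3 ∨ ¬p3 ∧ p2 ∧ p3 ∨ ¬p3 ∧ ¬p1 ∨ ¬p3 ∧ p3 ∨ ¬p1
≡ ¬p2 ∧ p3 ∨ ¬p1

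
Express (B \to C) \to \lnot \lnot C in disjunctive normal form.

(B \to C) \to \lnot \lnot C
= \lnot (B \to C) \lor \lnot \lnot C   — eliminate \to
= \lnot (\lnot B \lor C) \lor \lnot \lnot C   — eliminate \to
= \lnot \lnot B \land \lnot C \lor \lnot \lnot C   — De Morgan
= B \land \lnot C \lor \lnot \lnot C   — double negation
= B \land \lnot C \lor C   — double negation

B \land \lnot C \lor C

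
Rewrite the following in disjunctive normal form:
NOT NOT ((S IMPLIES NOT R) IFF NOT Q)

(S AND R AND Q) OR (NOT Q AND NOT S) OR (NOT Q AND NOT R)

NOT NOT ((S IMPLIES NOT R) IFF NOT Q)
= NOT NOT (((S IMPLIES NOT R) IMPLIES NOT Q) AND (NOT Q IMPLIES (S IMPLIES NOT R)))   [eliminate IFF]
= NOT NOT ((NOT (S IMPLIES NOT R) OR NOT Q) AND (NOT Q IMPLIES (S IMPLIES NOT R)))   [eliminate IMPLIES]
= NOT NOT ((NOT (NOT S OR NOT R) OR NOT Q) AND (NOT Q IMPLIES (S IMPLIES NOT R)))   [eliminate IMPLIES]
= NOT NOT ((NOT (NOT S OR NOT R) OR NOT Q) AND (NOT NOT Q OR (S IMPLIES NOT R)))   [eliminate IMPLIES]
= NOT NOT ((NOT (NOT S OR NOT R) OR NOT Q) AND (NOT NOT Q OR NOT S OR NOT R))   [eliminate IMPLIES]
= (NOT (NOT S OR NOT R) OR NOT Q) AND (NOT NOT Q OR NOT S OR NOT R)   [double negation]
= ((NOT NOT S AND NOT NOT R) OR NOT Q) AND (NOT NOT Q OR NOT S OR NOT R)   [De Morgan]
= ((S AND NOT NOT R) OR NOT Q) AND (NOT NOT Q OR NOT S OR NOT R)   [double negation]
= ((S AND R) OR NOT Q) AND (NOT NOT Q OR NOT S OR NOT R)   [double negation]
= ((S AND R) OR NOT Q) AND (Q OR NOT S OR NOT R)   [double negation]
= (S AND R AND Q) OR (S AND R AND NOT S) OR (S AND R AND NOT R) OR (NOT Q AND Q) OR (NOT Q AND NOT S) OR (NOT Q AND NOT R)   [distribute AND over OR]
= (S AND R AND Q) OR (NOT Q AND NOT S) OR (NOT Q AND NOT R)   [simplify]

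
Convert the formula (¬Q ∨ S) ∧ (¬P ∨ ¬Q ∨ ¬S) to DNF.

¬Q ∨ (S ∧ ¬P)

(¬Q ∨ S) ∧ (¬P ∨ ¬Q ∨ ¬S)
≡ (¬Q ∧ ¬P) ∨ (¬Q ∧ ¬Q) ∨ (¬Q ∧ ¬S) ∨ (S ∧ ¬P) ∨ (S ∧ ¬Q) ∨ (S ∧ ¬S)   (distribute ∧ over ∨)
≡ ¬Q ∨ (S ∧ ¬P)   (simplify)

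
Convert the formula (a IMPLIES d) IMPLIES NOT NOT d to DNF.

(a AND NOT d) OR d

(a IMPLIES d) IMPLIES NOT NOT d
≡ NOT (a IMPLIES d) OR NOT NOT d   — eliminate IMPLIES
≡ NOT (NOT a OR d) OR NOT NOT d   — eliminate IMPLIES
≡ (NOT NOT a AND NOT d) OR NOT NOT d   — De Morgan
≡ (a AND NOT d) OR NOT NOT d   — double negation
≡ (a AND NOT d) OR d   — double negation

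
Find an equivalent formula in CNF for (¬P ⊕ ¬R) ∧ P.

(¬P ⊕ ¬R) ∧ P
≡ (¬P ∨ ¬R) ∧ ¬(¬P ∧ ¬R) ∧ P   [expand ⊕]
≡ (¬P ∨ ¬R) ∧ (¬¬P ∨ ¬¬R) ∧ P   [De Morgan]
≡ (¬P ∨ ¬R) ∧ (P ∨ ¬¬R) ∧ P   [double negation]
≡ (¬P ∨ ¬R) ∧ (P ∨ R) ∧ P   [double negation]
≡ (¬P ∨ ¬R) ∧ P   [simplify]

(¬P ∨ ¬R) ∧ P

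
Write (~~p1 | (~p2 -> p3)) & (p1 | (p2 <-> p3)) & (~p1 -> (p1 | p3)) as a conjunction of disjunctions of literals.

(p1 | ~p3 | p2) & (p1 | p3)

(~~p1 | (~p2 -> p3)) & (p1 | (p2 <-> p3)) & (~p1 -> (p1 | p3))
= (~~p1 | ~~p2 | p3) & (p1 | (p2 <-> p3)) & (~p1 -> (p1 | p3))   [eliminate ->]
= (~~p1 | ~~p2 | p3) & (p1 | ((p2 -> p3) & (p3 -> p2))) & (~p1 -> (p1 | p3))   [eliminate <->]
= (~~p1 | ~~p2 | p3) & (p1 | ((~p2 | p3) & (p3 -> p2))) & (~p1 -> (p1 | p3))   [eliminate ->]
= (~~p1 | ~~p2 | p3) & (p1 | ((~p2 | p3) & (~p3 | p2))) & (~p1 -> (p1 | p3))   [eliminate ->]
= (~~p1 | ~~p2 | p3) & (p1 | ((~p2 | p3) & (~p3 | p2))) & (~~p1 | p1 | p3)   [eliminate ->]
= (p1 | ~~p2 | p3) & (p1 | ((~p2 | p3) & (~p3 | p2))) & (~~p1 | p1 | p3)   [double negation]
= (p1 | p2 | p3) & (p1 | ((~p2 | p3) & (~p3 | p2))) & (~~p1 | p1 | p3)   [double negation]
= (p1 | p2 | p3) & (p1 | ((~p2 | p3) & (~p3 | p2))) & (p1 | p1 | p3)   [double negation]
= (p1 | p2 | p3) & (p1 | ~p2 | p3) & (p1 | ~p3 | p2) & (p1 | p1 | p3)   [distribute | over &]
= (p1 | ~p3 | p2) & (p1 | p3)   [simplify]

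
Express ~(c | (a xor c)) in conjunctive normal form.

~(c | (a xor c))
≡ ~(c | ((a | c) & ~(a & c)))   (expand xor)
≡ ~c & ~((a | c) & ~(a & c))   (De Morgan)
≡ ~c & (~(a | c) | ~~(a & c))   (De Morgan)
≡ ~c & ((~a & ~c) | ~~(a & c))   (De Morgan)
≡ ~c & ((~a & ~c) | (a & c))   (double negation)
≡ ~c & (~a | a) & (~a | c) & (~c | a) & (~c | c)   (distribute | over &)
≡ ~c & (~a | c)   (simplify)

~c & (~a | c)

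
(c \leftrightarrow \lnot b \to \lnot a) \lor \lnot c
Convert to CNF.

\lnot c \lor b \lor \lnot a

(c \leftrightarrow \lnot b \to \lnot a) \lor \lnot c
= (c \to (\lnot b \to \lnot a)) \land ((\lnot b \to \lnot a) \to c) \lor \lnot c
= (\lnot c \lor (\lnot b \to \lnot a)) \land ((\lnot b \to \lnot a) \to c) \lor \lnot c
= (\lnot c \lor \lnot \lnot b \lor \lnot a) \land ((\lnot b \to \lnot a) \to c) \lor \lnot c
= (\lnot c \lor \lnot \lnot b \lor \lnot a) \land (\lnot (\lnot b \to \lnot a) \lor c) \lor \lnot c
= (\lnot c \lor \lnot \lnot b \lor \lnot a) \land (\lnot (\lnot \lnot b \lor \lnot a) \lor c) \lor \lnot c
= (\lnot c \lor b \lor \lnot a) \land (\lnot (\lnot \lnot b \lor \lnot a) \lor c) \lor \lnot c
= (\lnot c \lor b \lor \lnot a) \land (\lnot \lnot \lnot b \land \lnot \lnot a \lor c) \lor \lnot c
= (\lnot c \lor b \lor \lnot a) \land (\lnot b \land \lnot \lnot a \lor c) \lor \lnot c
= (\lnot c \lor b \lor \lnot a) \land (\lnot b \land a \lor c) \lor \lnot c
= (\lnot c \lor b \lor \lnot a \lor \lnot c) \land (\lnot b \lor c \lor \lnot c) \land (a \lor c \lor \lnot c)
= \lnot c \lor b \lor \lnot a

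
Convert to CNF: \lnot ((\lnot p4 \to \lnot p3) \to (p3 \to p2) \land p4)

(p4 \lor \lnot p3) \land (p3 \lor \lnot p4) \land (\lnot p2 \lor \lnot p4)

\lnot ((\lnot p4 \to \lnot p3) \to (p3 \to p2) \land p4)
≡ \lnot (\lnot (\lnot p4 \to \lnot p3) \lor (p3 \to p2) \land p4)   — eliminate \to
≡ \lnot (\lnot (\lnot \lnot p4 \lor \lnot p3) \lor (p3 \to p2) \land p4)   — eliminate \to
≡ \lnot (\lnot (\lnot \lnot p4 \lor \lnot p3) \lor (\lnot p3 \lor p2) \land p4)   — eliminate \to
≡ \lnot \lnot (\lnot \lnot p4 \lor \lnot p3) \land \lnot ((\lnot p3 \lor p2) \land p4)   — De Morgan
≡ (\lnot \lnot p4 \lor \lnot p3) \land \lnot ((\lnot p3 \lor p2) \land p4)   — double negation
≡ (p4 \lor \lnot p3) \land \lnot ((\lnot p3 \lor p2) \land p4)   — double negation
≡ (p4 \lor \lnot p3) \land (\lnot (\lnot p3 \lor p2) \lor \lnot p4)   — De Morgan
≡ (p4 \lor \lnot p3) \land (\lnot \lnot p3 \land \lnot p2 \lor \lnot p4)   — De Morgan
≡ (p4 \lor \lnot p3) \land (p3 \land \lnot p2 \lor \lnot p4)   — double negation
≡ (p4 \lor \lnot p3) \land (p3 \lor \lnot p4) \land (\lnot p2 \lor \lnot p4)   — distribute \lor over \land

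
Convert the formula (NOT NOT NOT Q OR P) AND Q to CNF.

(NOT NOT NOT Q OR P) AND Q
⇔ (NOT Q OR P) AND Q   [double negation]

(NOT Q OR P) AND Q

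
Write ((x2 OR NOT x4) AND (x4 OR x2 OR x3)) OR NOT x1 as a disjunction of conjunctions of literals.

((x2 OR NOT x4) AND (x4 OR x2 OR x3)) OR NOT x1
≡ (x2 AND x4) OR (x2 AND x2) OR (x2 AND x3) OR (NOT x4 AND x4) OR (NOT x4 AND x2) OR (NOT x4 AND x3) OR NOT x1   [distribute AND over OR]
≡ x2 OR (NOT x4 AND x3) OR NOT x1   [simplify]

x2 OR (NOT x4 AND x3) OR NOT x1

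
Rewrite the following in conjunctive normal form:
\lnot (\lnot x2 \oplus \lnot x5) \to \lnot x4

(\lnot x2 \lor \lnot x5 \lor \lnot x4) \land (x2 \lor x5 \lor \lnot x4)

\lnot (\lnot x2 \oplus \lnot x5) \to \lnot x4
⇔ \lnot \lnot (\lnot x2 \oplus \lnot x5) \lor \lnot x4   (eliminate \to)
⇔ \lnot \lnot ((\lnot x2 \lor \lnot x5) \land \lnot (\lnot x2 \land \lnot x5)) \lor \lnot x4   (expand \oplus)
⇔ ((\lnot x2 \lor \lnot x5) \land \lnot (\lnot x2 \land \lnot x5)) \lor \lnot x4   (double negation)
⇔ ((\lnot x2 \lor \lnot x5) \land (\lnot \lnot x2 \lor \lnot \lnot x5)) \lor \lnot x4   (De Morgan)
⇔ ((\lnot x2 \lor \lnot x5) \land (x2 \lor \lnot \lnot x5)) \lor \lnot x4   (double negation)
⇔ ((\lnot x2 \lor \lnot x5) \land (x2 \lor x5)) \lor \lnot x4   (double negation)
⇔ (\lnot x2 \lor \lnot x5 \lor \lnot x4) \land (x2 \lor x5 \lor \lnot x4)   (distribute \lor over \land)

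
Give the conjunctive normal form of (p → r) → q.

(p → r) → q
⇔ ¬(p → r) ∨ q
⇔ ¬(¬p ∨ r) ∨ q
⇔ (¬¬p ∧ ¬r) ∨ q
⇔ (p ∧ ¬r) ∨ q
⇔ (p ∨ q) ∧ (¬r ∨ q)

(p ∨ q) ∧ (¬r ∨ q)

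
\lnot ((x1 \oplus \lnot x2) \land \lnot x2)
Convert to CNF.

\lnot ((x1 \oplus \lnot x2) \land \lnot x2)
≡ \lnot ((x1 \lor \lnot x2) \land \lnot (x1 \land \lnot x2) \land \lnot x2)   [expand \oplus]
≡ \lnot (x1 \lor \lnot x2) \lor \lnot \lnot (x1 \land \lnot x2) \lor \lnot \lnot x2   [De Morgan]
≡ (\lnot x1 \land \lnot \lnot x2) \lor \lnot \lnot (x1 \land \lnot x2) \lor \lnot \lnot x2   [De Morgan]
≡ (\lnot x1 \land x2) \lor \lnot \lnot (x1 \land \lnot x2) \lor \lnot \lnot x2   [double negation]
≡ (\lnot x1 \land x2) \lor (x1 \land \lnot x2) \lor \lnot \lnot x2   [double negation]
≡ (\lnot x1 \land x2) \lor (x1 \land \lnot x2) \lor x2   [double negation]
≡ (\lnot x1 \lor x1 \lor x2) \land (\lnot x1 \lor \lnot x2 \lor x2) \land (x2 \lor x1 \lor x2) \land (x2 \lor \lnot x2 \lor x2)   [distribute \lor over \land]
≡ x2 \lor x1   [simplify]

x2 \lor x1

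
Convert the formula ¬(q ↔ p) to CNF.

(q ∨ p) ∧ (¬p ∨ ¬q)

¬(q ↔ p)
⇔ ¬((q → p) ∧ (p → q))   — eliminate ↔
⇔ ¬((¬q ∨ p) ∧ (p → q))   — eliminate →
⇔ ¬((¬q ∨ p) ∧ (¬p ∨ q))   — eliminate →
⇔ ¬(¬q ∨ p) ∨ ¬(¬p ∨ q)   — De Morgan
⇔ (¬¬q ∧ ¬p) ∨ ¬(¬p ∨ q)   — De Morgan
⇔ (q ∧ ¬p) ∨ ¬(¬p ∨ q)   — double negation
⇔ (q ∧ ¬p) ∨ (¬¬p ∧ ¬q)   — De Morgan
⇔ (q ∧ ¬p) ∨ (p ∧ ¬q)   — double negation
⇔ (q ∨ p) ∧ (q ∨ ¬q) ∧ (¬p ∨ p) ∧ (¬p ∨ ¬q)   — distribute ∨ over ∧
⇔ (q ∨ p) ∧ (¬p ∨ ¬q)   — simplify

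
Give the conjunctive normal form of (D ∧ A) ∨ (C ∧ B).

(D ∨ C) ∧ (D ∨ B) ∧ (A ∨ C) ∧ (A ∨ B)

(D ∧ A) ∨ (C ∧ B)
≡ (D ∨ C) ∧ (D ∨ B) ∧ (A ∨ C) ∧ (A ∨ B)   [distribute ∨ over ∧]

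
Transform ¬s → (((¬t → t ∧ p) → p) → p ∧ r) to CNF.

(s ∨ t ∨ p) ∧ (s ∨ t ∨ r) ∧ (s ∨ ¬p ∨ r)

¬s → (((¬t → t ∧ p) → p) → p ∧ r)
= ¬¬s ∨ (((¬t → t ∧ p) → p) → p ∧ r)   — eliminate →
= ¬¬s ∨ ¬((¬t → t ∧ p) → p) ∨ p ∧ r   — eliminate →
= ¬¬s ∨ ¬(¬(¬t → t ∧ p) ∨ p) ∨ p ∧ r   — eliminate →
= ¬¬s ∨ ¬(¬(¬¬t ∨ t ∧ p) ∨ p) ∨ p ∧ r   — eliminate →
= s ∨ ¬(¬(¬¬t ∨ t ∧ p) ∨ p) ∨ p ∧ r   — double negation
= s ∨ ¬¬(¬¬t ∨ t ∧ p) ∧ ¬p ∨ p ∧ r   — De Morgan
= s ∨ (¬¬t ∨ t ∧ p) ∧ ¬p ∨ p ∧ r   — double negation
= s ∨ (t ∨ t ∧ p) ∧ ¬p ∨ p ∧ r   — double negation
= (s ∨ t ∨ t ∨ p) ∧ (s ∨ t ∨ t ∨ r) ∧ (s ∨ t ∨ p ∨ p) ∧ (s ∨ t ∨ p ∨ r) ∧ (s ∨ ¬p ∨ p) ∧ (s ∨ ¬p ∨ r)   — distribute ∨ over ∧
= (s ∨ t ∨ p) ∧ (s ∨ t ∨ r) ∧ (s ∨ ¬p ∨ r)   — simplify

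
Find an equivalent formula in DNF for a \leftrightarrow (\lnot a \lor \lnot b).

a \leftrightarrow (\lnot a \lor \lnot b)
≡ (a \to (\lnot a \lor \lnot b)) \land ((\lnot a \lor \lnot b) \to a)   (eliminate \leftrightarrow)
≡ (\lnot a \lor \lnot a \lor \lnot b) \land ((\lnot a \lor \lnot b) \to a)   (eliminate \to)
≡ (\lnot a \lor \lnot a \lor \lnot b) \land (\lnot (\lnot a \lor \lnot b) \lor a)   (eliminate \to)
≡ (\lnot a \lor \lnot a \lor \lnot b) \land ((\lnot \lnot a \land \lnot \lnot b) \lor a)   (De Morgan)
≡ (\lnot a \lor \lnot a \lor \lnot b) \land ((a \land \lnot \lnot b) \lor a)   (double negation)
≡ (\lnot a \lor \lnot a \lor \lnot b) \land ((a \land b) \lor a)   (double negation)
≡ (\lnot a \land a \land b) \lor (\lnot a \land a) \lor (\lnot a \land a \land b) \lor (\lnot a \land a) \lor (\lnot b \land a \land b) \lor (\lnot b \land a)   (distribute \land over \lor)
≡ \lnot b \land a   (simplify)

\lnot b \land a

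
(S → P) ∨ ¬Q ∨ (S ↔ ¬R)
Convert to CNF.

¬S ∨ P ∨ ¬Q ∨ ¬R

(S → P) ∨ ¬Q ∨ (S ↔ ¬R)
≡ ¬S ∨ P ∨ ¬Q ∨ (S ↔ ¬R)   (eliminate →)
≡ ¬S ∨ P ∨ ¬Q ∨ ((S → ¬R) ∧ (¬R → S))   (eliminate ↔)
≡ ¬S ∨ P ∨ ¬Q ∨ ((¬S ∨ ¬R) ∧ (¬R → S))   (eliminate →)
≡ ¬S ∨ P ∨ ¬Q ∨ ((¬S ∨ ¬R) ∧ (¬¬R ∨ S))   (eliminate →)
≡ ¬S ∨ P ∨ ¬Q ∨ ((¬S ∨ ¬R) ∧ (R ∨ S))   (double negation)
≡ (¬S ∨ P ∨ ¬Q ∨ ¬S ∨ ¬R) ∧ (¬S ∨ P ∨ ¬Q ∨ R ∨ S)   (distribute ∨ over ∧)
≡ ¬S ∨ P ∨ ¬Q ∨ ¬R   (simplify)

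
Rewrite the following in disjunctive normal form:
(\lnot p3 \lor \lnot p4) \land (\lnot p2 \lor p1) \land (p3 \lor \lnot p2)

(\lnot p3 \lor \lnot p4) \land (\lnot p2 \lor p1) \land (p3 \lor \lnot p2)
≡ (\lnot p3 \land \lnot p2 \land p3) \lor (\lnot p3 \land \lnot p2 \land \lnot p2) \lor (\lnot p3 \land p1 \land p3) \lor (\lnot p3 \land p1 \land \lnot p2) \lor (\lnot p4 \land \lnot p2 \land p3) \lor (\lnot p4 \land \lnot p2 \land \lnot p2) \lor (\lnot p4 \land p1 \land p3) \lor (\lnot p4 \land p1 \land \lnot p2)   [distribute \land over \lor]
≡ (\lnot p3 \land \lnot p2) \lor (\lnot p4 \land \lnot p2) \lor (\lnot p4 \land p1 \land p3)   [simplify]

(\lnot p3 \land \lnot p2) \lor (\lnot p4 \land \lnot p2) \lor (\lnot p4 \land p1 \land p3)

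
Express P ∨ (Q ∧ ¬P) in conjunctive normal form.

P ∨ (Q ∧ ¬P)
= (P ∨ Q) ∧ (P ∨ ¬P)   [distribute ∨ over ∧]
= P ∨ Q   [simplify]

P ∨ Q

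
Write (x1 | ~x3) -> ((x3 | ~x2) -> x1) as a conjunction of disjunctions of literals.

x3 | x2 | x1

(x1 | ~x3) -> ((x3 | ~x2) -> x1)
⇔ ~(x1 | ~x3) | ((x3 | ~x2) -> x1)
⇔ ~(x1 | ~x3) | ~(x3 | ~x2) | x1
⇔ (~x1 & ~~x3) | ~(x3 | ~x2) | x1
⇔ (~x1 & x3) | ~(x3 | ~x2) | x1
⇔ (~x1 & x3) | (~x3 & ~~x2) | x1
⇔ (~x1 & x3) | (~x3 & x2) | x1
⇔ (~x1 | ~x3 | x1) & (~x1 | x2 | x1) & (x3 | ~x3 | x1) & (x3 | x2 | x1)
⇔ x3 | x2 | x1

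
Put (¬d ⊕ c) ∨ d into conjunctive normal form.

(¬d ⊕ c) ∨ d
= ((¬d ∨ c) ∧ ¬(¬d ∧ c)) ∨ d   [expand ⊕]
= ((¬d ∨ c) ∧ (¬¬d ∨ ¬c)) ∨ d   [De Morgan]
= ((¬d ∨ c) ∧ (d ∨ ¬c)) ∨ d   [double negation]
= (¬d ∨ c ∨ d) ∧ (d ∨ ¬c ∨ d)   [distribute ∨ over ∧]
= d ∨ ¬c   [simplify]

d ∨ ¬c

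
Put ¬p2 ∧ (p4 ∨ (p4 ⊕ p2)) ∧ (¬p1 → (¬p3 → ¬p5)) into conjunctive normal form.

¬p2 ∧ (p4 ∨ (p4 ⊕ p2)) ∧ (¬p1 → (¬p3 → ¬p5))
≡ ¬p2 ∧ (p4 ∨ ((p4 ∨ p2) ∧ ¬(p4 ∧ p2))) ∧ (¬p1 → (¬p3 → ¬p5))   [expand ⊕]
≡ ¬p2 ∧ (p4 ∨ ((p4 ∨ p2) ∧ ¬(p4 ∧ p2))) ∧ (¬¬p1 ∨ (¬p3 → ¬p5))   [eliminate →]
≡ ¬p2 ∧ (p4 ∨ ((p4 ∨ p2) ∧ ¬(p4 ∧ p2))) ∧ (¬¬p1 ∨ ¬¬p3 ∨ ¬p5)   [eliminate →]
≡ ¬p2 ∧ (p4 ∨ ((p4 ∨ p2) ∧ (¬p4 ∨ ¬p2))) ∧ (¬¬p1 ∨ ¬¬p3 ∨ ¬p5)   [De Morgan]
≡ ¬p2 ∧ (p4 ∨ ((p4 ∨ p2) ∧ (¬p4 ∨ ¬p2))) ∧ (p1 ∨ ¬¬p3 ∨ ¬p5)   [double negation]
≡ ¬p2 ∧ (p4 ∨ ((p4 ∨ p2) ∧ (¬p4 ∨ ¬p2))) ∧ (p1 ∨ p3 ∨ ¬p5)   [double negation]
≡ ¬p2 ∧ (p4 ∨ p4 ∨ p2) ∧ (p4 ∨ ¬p4 ∨ ¬p2) ∧ (p1 ∨ p3 ∨ ¬p5)   [distribute ∨ over ∧]
≡ ¬p2 ∧ (p4 ∨ p2) ∧ (p1 ∨ p3 ∨ ¬p5)   [simplify]

¬p2 ∧ (p4 ∨ p2) ∧ (p1 ∨ p3 ∨ ¬p5)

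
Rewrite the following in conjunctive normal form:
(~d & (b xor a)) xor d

(b | a | d) & (~b | ~a | d)

(~d & (b xor a)) xor d
⇔ ((~d & (b xor a)) | d) & ~(~d & (b xor a) & d)   [expand xor]
⇔ ((~d & (b | a) & ~(b & a)) | d) & ~(~d & (b xor a) & d)   [expand xor]
⇔ ((~d & (b | a) & ~(b & a)) | d) & ~(~d & (b | a) & ~(b & a) & d)   [expand xor]
⇔ ((~d & (b | a) & (~b | ~a)) | d) & ~(~d & (b | a) & ~(b & a) & d)   [De Morgan]
⇔ ((~d & (b | a) & (~b | ~a)) | d) & (~~d | ~(b | a) | ~~(b & a) | ~d)   [De Morgan]
⇔ ((~d & (b | a) & (~b | ~a)) | d) & (d | ~(b | a) | ~~(b & a) | ~d)   [double negation]
⇔ ((~d & (b | a) & (~b | ~a)) | d) & (d | (~b & ~a) | ~~(b & a) | ~d)   [De Morgan]
⇔ ((~d & (b | a) & (~b | ~a)) | d) & (d | (~b & ~a) | (b & a) | ~d)   [double negation]
⇔ (~d | d) & (b | a | d) & (~b | ~a | d) & (d | ~b | b | ~d) & (d | ~b | a | ~d) & (d | ~a | b | ~d) & (d | ~a | a | ~d)   [distribute | over &]
⇔ (b | a | d) & (~b | ~a | d)   [simplify]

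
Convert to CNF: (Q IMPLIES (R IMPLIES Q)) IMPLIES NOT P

(Q IMPLIES (R IMPLIES Q)) IMPLIES NOT P
⇔ NOT (Q IMPLIES (R IMPLIES Q)) OR NOT P   (eliminate IMPLIES)
⇔ NOT (NOT Q OR (R IMPLIES Q)) OR NOT P   (eliminate IMPLIES)
⇔ NOT (NOT Q OR NOT R OR Q) OR NOT P   (eliminate IMPLIES)
⇔ (NOT NOT Q AND NOT NOT R AND NOT Q) OR NOT P   (De Morgan)
⇔ (Q AND NOT NOT R AND NOT Q) OR NOT P   (double negation)
⇔ (Q AND R AND NOT Q) OR NOT P   (double negation)
⇔ (Q OR NOT P) AND (R OR NOT P) AND (NOT Q OR NOT P)   (distribute OR over AND)

(Q OR NOT P) AND (R OR NOT P) AND (NOT Q OR NOT P)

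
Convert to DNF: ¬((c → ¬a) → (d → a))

¬a ∧ d

¬((c → ¬a) → (d → a))
≡ ¬(¬(c → ¬a) ∨ (d → a))   (eliminate →)
≡ ¬(¬(¬c ∨ ¬a) ∨ (d → a))   (eliminate →)
≡ ¬(¬(¬c ∨ ¬a) ∨ ¬d ∨ a)   (eliminate →)
≡ ¬¬(¬c ∨ ¬a) ∧ ¬¬d ∧ ¬a   (De Morgan)
≡ (¬c ∨ ¬a) ∧ ¬¬d ∧ ¬a   (double negation)
≡ (¬c ∨ ¬a) ∧ d ∧ ¬a   (double negation)
≡ (¬c ∧ d ∧ ¬a) ∨ (¬a ∧ d ∧ ¬a)   (distribute ∧ over ∨)
≡ ¬a ∧ d   (simplify)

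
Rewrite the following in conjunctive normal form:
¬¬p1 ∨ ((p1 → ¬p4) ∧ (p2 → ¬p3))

¬¬p1 ∨ ((p1 → ¬p4) ∧ (p2 → ¬p3))
= ¬¬p1 ∨ ((¬p1 ∨ ¬p4) ∧ (p2 → ¬p3))   (eliminate →)
= ¬¬p1 ∨ ((¬p1 ∨ ¬p4) ∧ (¬p2 ∨ ¬p3))   (eliminate →)
= p1 ∨ ((¬p1 ∨ ¬p4) ∧ (¬p2 ∨ ¬p3))   (double negation)
= (p1 ∨ ¬p1 ∨ ¬p4) ∧ (p1 ∨ ¬p2 ∨ ¬p3)   (distribute ∨ over ∧)
= p1 ∨ ¬p2 ∨ ¬p3   (simplify)

p1 ∨ ¬p2 ∨ ¬p3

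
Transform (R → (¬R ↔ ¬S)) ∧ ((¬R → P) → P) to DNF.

(¬R ∧ ¬P) ∨ (¬R ∧ P) ∨ (R ∧ S ∧ P)

(R → (¬R ↔ ¬S)) ∧ ((¬R → P) → P)
≡ (¬R ∨ (¬R ↔ ¬S)) ∧ ((¬R → P) → P)   [eliminate →]
≡ (¬R ∨ ((¬R → ¬S) ∧ (¬S → ¬R))) ∧ ((¬R → P) → P)   [eliminate ↔]
≡ (¬R ∨ ((¬¬R ∨ ¬S) ∧ (¬S → ¬R))) ∧ ((¬R → P) → P)   [eliminate →]
≡ (¬R ∨ ((¬¬R ∨ ¬S) ∧ (¬¬S ∨ ¬R))) ∧ ((¬R → P) → P)   [eliminate →]
≡ (¬R ∨ ((¬¬R ∨ ¬S) ∧ (¬¬S ∨ ¬R))) ∧ (¬(¬R → P) ∨ P)   [eliminate →]
≡ (¬R ∨ ((¬¬R ∨ ¬S) ∧ (¬¬S ∨ ¬R))) ∧ (¬(¬¬R ∨ P) ∨ P)   [eliminate →]
≡ (¬R ∨ ((R ∨ ¬S) ∧ (¬¬S ∨ ¬R))) ∧ (¬(¬¬R ∨ P) ∨ P)   [double negation]
≡ (¬R ∨ ((R ∨ ¬S) ∧ (S ∨ ¬R))) ∧ (¬(¬¬R ∨ P) ∨ P)   [double negation]
≡ (¬R ∨ ((R ∨ ¬S) ∧ (S ∨ ¬R))) ∧ ((¬¬¬R ∧ ¬P) ∨ P)   [De Morgan]
≡ (¬R ∨ ((R ∨ ¬S) ∧ (S ∨ ¬R))) ∧ ((¬R ∧ ¬P) ∨ P)   [double negation]
≡ (¬R ∧ ¬R ∧ ¬P) ∨ (¬R ∧ P) ∨ (R ∧ S ∧ ¬R ∧ ¬P) ∨ (R ∧ S ∧ P) ∨ (R ∧ ¬R ∧ ¬R ∧ ¬P) ∨ (R ∧ ¬R ∧ P) ∨ (¬S ∧ S ∧ ¬R ∧ ¬P) ∨ (¬S ∧ S ∧ P) ∨ (¬S ∧ ¬R ∧ ¬R ∧ ¬P) ∨ (¬S ∧ ¬R ∧ P)   [distribute ∧ over ∨]
≡ (¬R ∧ ¬P) ∨ (¬R ∧ P) ∨ (R ∧ S ∧ P)   [simplify]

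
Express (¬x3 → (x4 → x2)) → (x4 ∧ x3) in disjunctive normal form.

(¬x3 ∧ x4 ∧ ¬x2) ∨ (x4 ∧ x3)

(¬x3 → (x4 → x2)) → (x4 ∧ x3)
≡ ¬(¬x3 → (x4 → x2)) ∨ (x4 ∧ x3)   [eliminate →]
≡ ¬(¬¬x3 ∨ (x4 → x2)) ∨ (x4 ∧ x3)   [eliminate →]
≡ ¬(¬¬x3 ∨ ¬x4 ∨ x2) ∨ (x4 ∧ x3)   [eliminate →]
≡ (¬¬¬x3 ∧ ¬¬x4 ∧ ¬x2) ∨ (x4 ∧ x3)   [De Morgan]
≡ (¬x3 ∧ ¬¬x4 ∧ ¬x2) ∨ (x4 ∧ x3)   [double negation]
≡ (¬x3 ∧ x4 ∧ ¬x2) ∨ (x4 ∧ x3)   [double negation]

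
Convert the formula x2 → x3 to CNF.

x2 → x3
⇔ ¬x2 ∨ x3

¬x2 ∨ x3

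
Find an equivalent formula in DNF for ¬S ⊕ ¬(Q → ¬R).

¬S ⊕ ¬(Q → ¬R)
≡ (¬S ∧ ¬¬(Q → ¬R)) ∨ (¬¬S ∧ ¬(Q → ¬R))   — expand ⊕
≡ (¬S ∧ ¬¬(¬Q ∨ ¬R)) ∨ (¬¬S ∧ ¬(Q → ¬R))   — eliminate →
≡ (¬S ∧ ¬¬(¬Q ∨ ¬R)) ∨ (¬¬S ∧ ¬(¬Q ∨ ¬R))   — eliminate →
≡ (¬S ∧ (¬Q ∨ ¬R)) ∨ (¬¬S ∧ ¬(¬Q ∨ ¬R))   — double negation
≡ (¬S ∧ (¬Q ∨ ¬R)) ∨ (S ∧ ¬(¬Q ∨ ¬R))   — double negation
≡ (¬S ∧ (¬Q ∨ ¬R)) ∨ (S ∧ ¬¬Q ∧ ¬¬R)   — De Morgan
≡ (¬S ∧ (¬Q ∨ ¬R)) ∨ (S ∧ Q ∧ ¬¬R)   — double negation
≡ (¬S ∧ (¬Q ∨ ¬R)) ∨ (S ∧ Q ∧ R)   — double negation
≡ (¬S ∧ ¬Q) ∨ (¬S ∧ ¬R) ∨ (S ∧ Q ∧ R)   — distribute ∧ over ∨

(¬S ∧ ¬Q) ∨ (¬S ∧ ¬R) ∨ (S ∧ Q ∧ R)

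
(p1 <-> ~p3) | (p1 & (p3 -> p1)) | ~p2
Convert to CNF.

p3 | p1 | ~p2

(p1 <-> ~p3) | (p1 & (p3 -> p1)) | ~p2
⇔ ((p1 -> ~p3) & (~p3 -> p1)) | (p1 & (p3 -> p1)) | ~p2   (eliminate <->)
⇔ ((~p1 | ~p3) & (~p3 -> p1)) | (p1 & (p3 -> p1)) | ~p2   (eliminate ->)
⇔ ((~p1 | ~p3) & (~~p3 | p1)) | (p1 & (p3 -> p1)) | ~p2   (eliminate ->)
⇔ ((~p1 | ~p3) & (~~p3 | p1)) | (p1 & (~p3 | p1)) | ~p2   (eliminate ->)
⇔ ((~p1 | ~p3) & (p3 | p1)) | (p1 & (~p3 | p1)) | ~p2   (double negation)
⇔ (~p1 | ~p3 | p1 | ~p2) & (~p1 | ~p3 | ~p3 | p1 | ~p2) & (p3 | p1 | p1 | ~p2) & (p3 | p1 | ~p3 | p1 | ~p2)   (distribute | over &)
⇔ p3 | p1 | ~p2   (simplify)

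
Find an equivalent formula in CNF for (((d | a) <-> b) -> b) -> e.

(((d | a) <-> b) -> b) -> e
⇔ ~(((d | a) <-> b) -> b) | e
⇔ ~(~((d | a) <-> b) | b) | e
⇔ ~(~(((d | a) -> b) & (b -> (d | a))) | b) | e
⇔ ~(~((~(d | a) | b) & (b -> (d | a))) | b) | e
⇔ ~(~((~(d | a) | b) & (~b | d | a)) | b) | e
⇔ (~~((~(d | a) | b) & (~b | d | a)) & ~b) | e
⇔ ((~(d | a) | b) & (~b | d | a) & ~b) | e
⇔ (((~d & ~a) | b) & (~b | d | a) & ~b) | e
⇔ (~d | b | e) & (~a | b | e) & (~b | d | a | e) & (~b | e)
⇔ (~d | b | e) & (~a | b | e) & (~b | e)

(~d | b | e) & (~a | b | e) & (~b | e)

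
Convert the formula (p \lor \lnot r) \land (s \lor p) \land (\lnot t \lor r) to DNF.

p \land \lnot t \lor p \land r \lor \lnot r \land s \land \lnot t

(p \lor \lnot r) \land (s \lor p) \land (\lnot t \lor r)
⇔ p \land s \land \lnot t \lor p \land s \land r \lor p \land p \land \lnot t \lor p \land p \land r \lor \lnot r \land s \land \lnot t \lor \lnot r \land s \land r \lor \lnot r \land p \land \lnot t \lor \lnot r \land p \land r   (distribute \land over \lor)
⇔ p \land \lnot t \lor p \land r \lor \lnot r \land s \land \lnot t   (simplify)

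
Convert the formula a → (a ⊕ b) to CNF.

¬a ∨ ¬b

a → (a ⊕ b)
⇔ ¬a ∨ (a ⊕ b)   (eliminate →)
⇔ ¬a ∨ ((a ∨ b) ∧ ¬(a ∧ b))   (expand ⊕)
⇔ ¬a ∨ ((a ∨ b) ∧ (¬a ∨ ¬b))   (De Morgan)
⇔ (¬a ∨ a ∨ b) ∧ (¬a ∨ ¬a ∨ ¬b)   (distribute ∨ over ∧)
⇔ ¬a ∨ ¬b   (simplify)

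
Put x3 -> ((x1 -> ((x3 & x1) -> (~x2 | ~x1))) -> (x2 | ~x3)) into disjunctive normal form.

~x3 | x2

x3 -> ((x1 -> ((x3 & x1) -> (~x2 | ~x1))) -> (x2 | ~x3))
≡ ~x3 | ((x1 -> ((x3 & x1) -> (~x2 | ~x1))) -> (x2 | ~x3))   [eliminate ->]
≡ ~x3 | ~(x1 -> ((x3 & x1) -> (~x2 | ~x1))) | x2 | ~x3   [eliminate ->]
≡ ~x3 | ~(~x1 | ((x3 & x1) -> (~x2 | ~x1))) | x2 | ~x3   [eliminate ->]
≡ ~x3 | ~(~x1 | ~(x3 & x1) | ~x2 | ~x1) | x2 | ~x3   [eliminate ->]
≡ ~x3 | (~~x1 & ~~(x3 & x1) & ~~x2 & ~~x1) | x2 | ~x3   [De Morgan]
≡ ~x3 | (x1 & ~~(x3 & x1) & ~~x2 & ~~x1) | x2 | ~x3   [double negation]
≡ ~x3 | (x1 & x3 & x1 & ~~x2 & ~~x1) | x2 | ~x3   [double negation]
≡ ~x3 | (x1 & x3 & x1 & x2 & ~~x1) | x2 | ~x3   [double negation]
≡ ~x3 | (x1 & x3 & x1 & x2 & x1) | x2 | ~x3   [double negation]
≡ ~x3 | x2   [simplify]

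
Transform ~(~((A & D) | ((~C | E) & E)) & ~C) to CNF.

(A | E | C) & (D | E | C)

~(~((A & D) | ((~C | E) & E)) & ~C)
⇔ ~~((A & D) | ((~C | E) & E)) | ~~C   [De Morgan]
⇔ (A & D) | ((~C | E) & E) | ~~C   [double negation]
⇔ (A & D) | ((~C | E) & E) | C   [double negation]
⇔ (A | ~C | E | C) & (A | E | C) & (D | ~C | E | C) & (D | E | C)   [distribute | over &]
⇔ (A | E | C) & (D | E | C)   [simplify]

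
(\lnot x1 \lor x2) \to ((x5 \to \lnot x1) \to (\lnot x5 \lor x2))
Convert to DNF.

(\lnot x1 \lor x2) \to ((x5 \to \lnot x1) \to (\lnot x5 \lor x2))
= \lnot (\lnot x1 \lor x2) \lor ((x5 \to \lnot x1) \to (\lnot x5 \lor x2))   — eliminate \to
= \lnot (\lnot x1 \lor x2) \lor \lnot (x5 \to \lnot x1) \lor \lnot x5 \lor x2   — eliminate \to
= \lnot (\lnot x1 \lor x2) \lor \lnot (\lnot x5 \lor \lnot x1) \lor \lnot x5 \lor x2   — eliminate \to
= (\lnot \lnot x1 \land \lnot x2) \lor \lnot (\lnot x5 \lor \lnot x1) \lor \lnot x5 \lor x2   — De Morgan
= (x1 \land \lnot x2) \lor \lnot (\lnot x5 \lor \lnot x1) \lor \lnot x5 \lor x2   — double negation
= (x1 \land \lnot x2) \lor (\lnot \lnot x5 \land \lnot \lnot x1) \lor \lnot x5 \lor x2   — De Morgan
= (x1 \land \lnot x2) \lor (x5 \land \lnot \lnot x1) \lor \lnot x5 \lor x2   — double negation
= (x1 \land \lnot x2) \lor (x5 \land x1) \lor \lnot x5 \lor x2   — double negation

(x1 \land \lnot x2) \lor (x5 \land x1) \lor \lnot x5 \lor x2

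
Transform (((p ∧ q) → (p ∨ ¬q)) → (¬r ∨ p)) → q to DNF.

(((p ∧ q) → (p ∨ ¬q)) → (¬r ∨ p)) → q
⇔ ¬(((p ∧ q) → (p ∨ ¬q)) → (¬r ∨ p)) ∨ q   [eliminate →]
⇔ ¬(¬((p ∧ q) → (p ∨ ¬q)) ∨ ¬r ∨ p) ∨ q   [eliminate →]
⇔ ¬(¬(¬(p ∧ q) ∨ p ∨ ¬q) ∨ ¬r ∨ p) ∨ q   [eliminate →]
⇔ (¬¬(¬(p ∧ q) ∨ p ∨ ¬q) ∧ ¬¬r ∧ ¬p) ∨ q   [De Morgan]
⇔ ((¬(p ∧ q) ∨ p ∨ ¬q) ∧ ¬¬r ∧ ¬p) ∨ q   [double negation]
⇔ ((¬p ∨ ¬q ∨ p ∨ ¬q) ∧ ¬¬r ∧ ¬p) ∨ q   [De Morgan]
⇔ ((¬p ∨ ¬q ∨ p ∨ ¬q) ∧ r ∧ ¬p) ∨ q   [double negation]
⇔ (¬p ∧ r ∧ ¬p) ∨ (¬q ∧ r ∧ ¬p) ∨ (p ∧ r ∧ ¬p) ∨ (¬q ∧ r ∧ ¬p) ∨ q   [distribute ∧ over ∨]
⇔ (¬p ∧ r) ∨ q   [simplify]

(¬p ∧ r) ∨ q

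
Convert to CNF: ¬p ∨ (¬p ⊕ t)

¬p ∨ (¬p ⊕ t)
≡ ¬p ∨ ((¬p ∨ t) ∧ ¬(¬p ∧ t))   (expand ⊕)
≡ ¬p ∨ ((¬p ∨ t) ∧ (¬¬p ∨ ¬t))   (De Morgan)
≡ ¬p ∨ ((¬p ∨ t) ∧ (p ∨ ¬t))   (double negation)
≡ (¬p ∨ ¬p ∨ t) ∧ (¬p ∨ p ∨ ¬t)   (distribute ∨ over ∧)
≡ ¬p ∨ t   (simplify)

¬p ∨ t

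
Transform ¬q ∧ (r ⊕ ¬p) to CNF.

¬q ∧ (r ⊕ ¬p)
= ¬q ∧ (r ∨ ¬p) ∧ ¬(r ∧ ¬p)   [expand ⊕]
= ¬q ∧ (r ∨ ¬p) ∧ (¬r ∨ ¬¬p)   [De Morgan]
= ¬q ∧ (r ∨ ¬p) ∧ (¬r ∨ p)   [double negation]

¬q ∧ (r ∨ ¬p) ∧ (¬r ∨ p)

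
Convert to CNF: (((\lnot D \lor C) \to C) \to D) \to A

(D \lor C \lor A) \land (\lnot D \lor A)

(((\lnot D \lor C) \to C) \to D) \to A
⇔ \lnot (((\lnot D \lor C) \to C) \to D) \lor A   [eliminate \to]
⇔ \lnot (\lnot ((\lnot D \lor C) \to C) \lor D) \lor A   [eliminate \to]
⇔ \lnot (\lnot (\lnot (\lnot D \lor C) \lor C) \lor D) \lor A   [eliminate \to]
⇔ (\lnot \lnot (\lnot (\lnot D \lor C) \lor C) \land \lnot D) \lor A   [De Morgan]
⇔ ((\lnot (\lnot D \lor C) \lor C) \land \lnot D) \lor A   [double negation]
⇔ (((\lnot \lnot D \land \lnot C) \lor C) \land \lnot D) \lor A   [De Morgan]
⇔ (((D \land \lnot C) \lor C) \land \lnot D) \lor A   [double negation]
⇔ (D \lor C \lor A) \land (\lnot C \lor C \lor A) \land (\lnot D \lor A)   [distribute \lor over \land]
⇔ (D \lor C \lor A) \land (\lnot D \lor A)   [simplify]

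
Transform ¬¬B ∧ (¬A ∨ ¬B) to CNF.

¬¬B ∧ (¬A ∨ ¬B)
= B ∧ (¬A ∨ ¬B)   [double negation]

B ∧ (¬A ∨ ¬B)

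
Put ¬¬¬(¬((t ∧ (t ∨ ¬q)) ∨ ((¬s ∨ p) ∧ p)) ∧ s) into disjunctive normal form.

t ∨ p ∨ ¬s

¬¬¬(¬((t ∧ (t ∨ ¬q)) ∨ ((¬s ∨ p) ∧ p)) ∧ s)
= ¬(¬((t ∧ (t ∨ ¬q)) ∨ ((¬s ∨ p) ∧ p)) ∧ s)   (double negation)
= ¬¬((t ∧ (t ∨ ¬q)) ∨ ((¬s ∨ p) ∧ p)) ∨ ¬s   (De Morgan)
= (t ∧ (t ∨ ¬q)) ∨ ((¬s ∨ p) ∧ p) ∨ ¬s   (double negation)
= (t ∧ t) ∨ (t ∧ ¬q) ∨ (¬s ∧ p) ∨ (p ∧ p) ∨ ¬s   (distribute ∧ over ∨)
= t ∨ p ∨ ¬s   (simplify)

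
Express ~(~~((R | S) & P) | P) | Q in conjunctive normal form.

~P | Q

~(~~((R | S) & P) | P) | Q
≡ (~~~((R | S) & P) & ~P) | Q
≡ (~((R | S) & P) & ~P) | Q
≡ ((~(R | S) | ~P) & ~P) | Q
≡ (((~R & ~S) | ~P) & ~P) | Q
≡ (~R | ~P | Q) & (~S | ~P | Q) & (~P | Q)
≡ ~P | Q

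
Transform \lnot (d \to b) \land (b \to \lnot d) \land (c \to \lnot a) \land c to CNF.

\lnot (d \to b) \land (b \to \lnot d) \land (c \to \lnot a) \land c
= \lnot (\lnot d \lor b) \land (b \to \lnot d) \land (c \to \lnot a) \land c
= \lnot (\lnot d \lor b) \land (\lnot b \lor \lnot d) \land (c \to \lnot a) \land c
= \lnot (\lnot d \lor b) \land (\lnot b \lor \lnot d) \land (\lnot c \lor \lnot a) \land c
= \lnot \lnot d \land \lnot b \land (\lnot b \lor \lnot d) \land (\lnot c \lor \lnot a) \land c
= d \land \lnot b \land (\lnot b \lor \lnot d) \land (\lnot c \lor \lnot a) \land c
= d \land \lnot b \land (\lnot c \lor \lnot a) \land c

d \land \lnot b \land (\lnot c \lor \lnot a) \land c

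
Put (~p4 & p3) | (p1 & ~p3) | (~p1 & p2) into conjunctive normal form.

(~p4 | p1 | p2) & (~p4 | ~p3 | ~p1) & (~p4 | ~p3 | p2) & (p3 | p1 | p2)

(~p4 & p3) | (p1 & ~p3) | (~p1 & p2)
⇔ (~p4 | p1 | ~p1) & (~p4 | p1 | p2) & (~p4 | ~p3 | ~p1) & (~p4 | ~p3 | p2) & (p3 | p1 | ~p1) & (p3 | p1 | p2) & (p3 | ~p3 | ~p1) & (p3 | ~p3 | p2)   [distribute | over &]
⇔ (~p4 | p1 | p2) & (~p4 | ~p3 | ~p1) & (~p4 | ~p3 | p2) & (p3 | p1 | p2)   [simplify]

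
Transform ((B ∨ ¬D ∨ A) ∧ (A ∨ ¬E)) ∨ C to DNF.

((B ∨ ¬D ∨ A) ∧ (A ∨ ¬E)) ∨ C
⇔ (B ∧ A) ∨ (B ∧ ¬E) ∨ (¬D ∧ A) ∨ (¬D ∧ ¬E) ∨ (A ∧ A) ∨ (A ∧ ¬E) ∨ C   [distribute ∧ over ∨]
⇔ (B ∧ ¬E) ∨ (¬D ∧ ¬E) ∨ A ∨ C   [simplify]

(B ∧ ¬E) ∨ (¬D ∧ ¬E) ∨ A ∨ C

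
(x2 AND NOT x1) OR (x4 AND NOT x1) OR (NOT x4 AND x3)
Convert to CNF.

(x2 AND NOT x1) OR (x4 AND NOT x1) OR (NOT x4 AND x3)
≡ (x2 OR x4 OR NOT x4) AND (x2 OR x4 OR x3) AND (x2 OR NOT x1 OR NOT x4) AND (x2 OR NOT x1 OR x3) AND (NOT x1 OR x4 OR NOT x4) AND (NOT x1 OR x4 OR x3) AND (NOT x1 OR NOT x1 OR NOT x4) AND (NOT x1 OR NOT x1 OR x3)   [distribute OR over AND]
≡ (x2 OR x4 OR x3) AND (NOT x1 OR NOT x4) AND (NOT x1 OR x3)   [simplify]

(x2 OR x4 OR x3) AND (NOT x1 OR NOT x4) AND (NOT x1 OR x3)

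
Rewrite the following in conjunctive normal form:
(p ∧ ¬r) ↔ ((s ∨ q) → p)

(p ∧ ¬r) ↔ ((s ∨ q) → p)
≡ ((p ∧ ¬r) → ((s ∨ q) → p)) ∧ (((s ∨ q) → p) → (p ∧ ¬r))   — eliminate ↔
≡ (¬(p ∧ ¬r) ∨ ((s ∨ q) → p)) ∧ (((s ∨ q) → p) → (p ∧ ¬r))   — eliminate →
≡ (¬(p ∧ ¬r) ∨ ¬(s ∨ q) ∨ p) ∧ (((s ∨ q) → p) → (p ∧ ¬r))   — eliminate →
≡ (¬(p ∧ ¬r) ∨ ¬(s ∨ q) ∨ p) ∧ (¬((s ∨ q) → p) ∨ (p ∧ ¬r))   — eliminate →
≡ (¬(p ∧ ¬r) ∨ ¬(s ∨ q) ∨ p) ∧ (¬(¬(s ∨ q) ∨ p) ∨ (p ∧ ¬r))   — eliminate →
≡ (¬p ∨ ¬¬r ∨ ¬(s ∨ q) ∨ p) ∧ (¬(¬(s ∨ q) ∨ p) ∨ (p ∧ ¬r))   — De Morgan
≡ (¬p ∨ r ∨ ¬(s ∨ q) ∨ p) ∧ (¬(¬(s ∨ q) ∨ p) ∨ (p ∧ ¬r))   — double negation
≡ (¬p ∨ r ∨ (¬s ∧ ¬q) ∨ p) ∧ (¬(¬(s ∨ q) ∨ p) ∨ (p ∧ ¬r))   — De Morgan
≡ (¬p ∨ r ∨ (¬s ∧ ¬q) ∨ p) ∧ ((¬¬(s ∨ q) ∧ ¬p) ∨ (p ∧ ¬r))   — De Morgan
≡ (¬p ∨ r ∨ (¬s ∧ ¬q) ∨ p) ∧ (((s ∨ q) ∧ ¬p) ∨ (p ∧ ¬r))   — double negation
≡ (¬p ∨ r ∨ ¬s ∨ p) ∧ (¬p ∨ r ∨ ¬q ∨ p) ∧ (s ∨ q ∨ p) ∧ (s ∨ q ∨ ¬r) ∧ (¬p ∨ p) ∧ (¬p ∨ ¬r)   — distribute ∨ over ∧
≡ (s ∨ q ∨ p) ∧ (s ∨ q ∨ ¬r) ∧ (¬p ∨ ¬r)   — simplify

(s ∨ q ∨ p) ∧ (s ∨ q ∨ ¬r) ∧ (¬p ∨ ¬r)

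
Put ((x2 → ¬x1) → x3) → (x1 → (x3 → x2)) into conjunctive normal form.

((x2 → ¬x1) → x3) → (x1 → (x3 → x2))
≡ ¬((x2 → ¬x1) → x3) ∨ (x1 → (x3 → x2))   [eliminate →]
≡ ¬(¬(x2 → ¬x1) ∨ x3) ∨ (x1 → (x3 → x2))   [eliminate →]
≡ ¬(¬(¬x2 ∨ ¬x1) ∨ x3) ∨ (x1 → (x3 → x2))   [eliminate →]
≡ ¬(¬(¬x2 ∨ ¬x1) ∨ x3) ∨ ¬x1 ∨ (x3 → x2)   [eliminate →]
≡ ¬(¬(¬x2 ∨ ¬x1) ∨ x3) ∨ ¬x1 ∨ ¬x3 ∨ x2   [eliminate →]
≡ (¬¬(¬x2 ∨ ¬x1) ∧ ¬x3) ∨ ¬x1 ∨ ¬x3 ∨ x2   [De Morgan]
≡ ((¬x2 ∨ ¬x1) ∧ ¬x3) ∨ ¬x1 ∨ ¬x3 ∨ x2   [double negation]
≡ (¬x2 ∨ ¬x1 ∨ ¬x1 ∨ ¬x3 ∨ x2) ∧ (¬x3 ∨ ¬x1 ∨ ¬x3 ∨ x2)   [distribute ∨ over ∧]
≡ ¬x3 ∨ ¬x1 ∨ x2   [simplify]

¬x3 ∨ ¬x1 ∨ x2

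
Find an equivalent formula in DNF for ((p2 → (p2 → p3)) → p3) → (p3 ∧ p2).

((p2 → (p2 → p3)) → p3) → (p3 ∧ p2)
⇔ ¬((p2 → (p2 → p3)) → p3) ∨ (p3 ∧ p2)
⇔ ¬(¬(p2 → (p2 → p3)) ∨ p3) ∨ (p3 ∧ p2)
⇔ ¬(¬(¬p2 ∨ (p2 → p3)) ∨ p3) ∨ (p3 ∧ p2)
⇔ ¬(¬(¬p2 ∨ ¬p2 ∨ p3) ∨ p3) ∨ (p3 ∧ p2)
⇔ (¬¬(¬p2 ∨ ¬p2 ∨ p3) ∧ ¬p3) ∨ (p3 ∧ p2)
⇔ ((¬p2 ∨ ¬p2 ∨ p3) ∧ ¬p3) ∨ (p3 ∧ p2)
⇔ (¬p2 ∧ ¬p3) ∨ (¬p2 ∧ ¬p3) ∨ (p3 ∧ ¬p3) ∨ (p3 ∧ p2)
⇔ (¬p2 ∧ ¬p3) ∨ (p3 ∧ p2)

(¬p2 ∧ ¬p3) ∨ (p3 ∧ p2)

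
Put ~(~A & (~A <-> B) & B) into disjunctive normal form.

A | ~B

~(~A & (~A <-> B) & B)
≡ ~(~A & (~A -> B) & (B -> ~A) & B)   [eliminate <->]
≡ ~(~A & (~~A | B) & (B -> ~A) & B)   [eliminate ->]
≡ ~(~A & (~~A | B) & (~B | ~A) & B)   [eliminate ->]
≡ ~~A | ~(~~A | B) | ~(~B | ~A) | ~B   [De Morgan]
≡ A | ~(~~A | B) | ~(~B | ~A) | ~B   [double negation]
≡ A | (~~~A & ~B) | ~(~B | ~A) | ~B   [De Morgan]
≡ A | (~A & ~B) | ~(~B | ~A) | ~B   [double negation]
≡ A | (~A & ~B) | (~~B & ~~A) | ~B   [De Morgan]
≡ A | (~A & ~B) | (B & ~~A) | ~B   [double negation]
≡ A | (~A & ~B) | (B & A) | ~B   [double negation]
≡ A | ~B   [simplify]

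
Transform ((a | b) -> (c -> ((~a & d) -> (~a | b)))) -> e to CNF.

((a | b) -> (c -> ((~a & d) -> (~a | b)))) -> e
≡ ~((a | b) -> (c -> ((~a & d) -> (~a | b)))) | e   [eliminate ->]
≡ ~(~(a | b) | (c -> ((~a & d) -> (~a | b)))) | e   [eliminate ->]
≡ ~(~(a | b) | ~c | ((~a & d) -> (~a | b))) | e   [eliminate ->]
≡ ~(~(a | b) | ~c | ~(~a & d) | ~a | b) | e   [eliminate ->]
≡ (~~(a | b) & ~~c & ~~(~a & d) & ~~a & ~b) | e   [De Morgan]
≡ ((a | b) & ~~c & ~~(~a & d) & ~~a & ~b) | e   [double negation]
≡ ((a | b) & c & ~~(~a & d) & ~~a & ~b) | e   [double negation]
≡ ((a | b) & c & ~a & d & ~~a & ~b) | e   [double negation]
≡ ((a | b) & c & ~a & d & a & ~b) | e   [double negation]
≡ (a | b | e) & (c | e) & (~a | e) & (d | e) & (a | e) & (~b | e)   [distribute | over &]
≡ (c | e) & (~a | e) & (d | e) & (a | e) & (~b | e)   [simplify]

(c | e) & (~a | e) & (d | e) & (a | e) & (~b | e)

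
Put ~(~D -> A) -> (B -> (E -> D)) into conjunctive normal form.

D | A | ~B | ~E

~(~D -> A) -> (B -> (E -> D))
≡ ~~(~D -> A) | (B -> (E -> D))   (eliminate ->)
≡ ~~(~~D | A) | (B -> (E -> D))   (eliminate ->)
≡ ~~(~~D | A) | ~B | (E -> D)   (eliminate ->)
≡ ~~(~~D | A) | ~B | ~E | D   (eliminate ->)
≡ ~~D | A | ~B | ~E | D   (double negation)
≡ D | A | ~B | ~E | D   (double negation)
≡ D | A | ~B | ~E   (simplify)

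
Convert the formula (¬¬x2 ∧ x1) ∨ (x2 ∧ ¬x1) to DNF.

(¬¬x2 ∧ x1) ∨ (x2 ∧ ¬x1)
≡ (x2 ∧ x1) ∨ (x2 ∧ ¬x1)

(x2 ∧ x1) ∨ (x2 ∧ ¬x1)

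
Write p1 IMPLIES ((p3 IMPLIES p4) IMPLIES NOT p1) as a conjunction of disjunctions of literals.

(NOT p1 OR p3) AND (NOT p1 OR NOT p4)

p1 IMPLIES ((p3 IMPLIES p4) IMPLIES NOT p1)
= NOT p1 OR ((p3 IMPLIES p4) IMPLIES NOT p1)   — eliminate IMPLIES
= NOT p1 OR NOT (p3 IMPLIES p4) OR NOT p1   — eliminate IMPLIES
= NOT p1 OR NOT (NOT p3 OR p4) OR NOT p1   — eliminate IMPLIES
= NOT p1 OR (NOT NOT p3 AND NOT p4) OR NOT p1   — De Morgan
= NOT p1 OR (p3 AND NOT p4) OR NOT p1   — double negation
= (NOT p1 OR p3 OR NOT p1) AND (NOT p1 OR NOT p4 OR NOT p1)   — distribute OR over AND
= (NOT p1 OR p3) AND (NOT p1 OR NOT p4)   — simplify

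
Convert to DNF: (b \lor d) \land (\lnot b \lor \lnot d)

(b \land \lnot d) \lor (d \land \lnot b)

(b \lor d) \land (\lnot b \lor \lnot d)
≡ (b \land \lnot b) \lor (b \land \lnot d) \lor (d \land \lnot b) \lor (d \land \lnot d)   (distribute \land over \lor)
≡ (b \land \lnot d) \lor (d \land \lnot b)   (simplify)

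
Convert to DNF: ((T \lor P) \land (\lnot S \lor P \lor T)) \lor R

T \lor P \lor R

((T \lor P) \land (\lnot S \lor P \lor T)) \lor R
≡ (T \land \lnot S) \lor (T \land P) \lor (T \land T) \lor (P \land \lnot S) \lor (P \land P) \lor (P \land T) \lor R   [distribute \land over \lor]
≡ T \lor P \lor R   [simplify]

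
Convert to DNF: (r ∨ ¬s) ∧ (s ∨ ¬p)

(r ∧ s) ∨ (r ∧ ¬p) ∨ (¬s ∧ ¬p)

(r ∨ ¬s) ∧ (s ∨ ¬p)
≡ (r ∧ s) ∨ (r ∧ ¬p) ∨ (¬s ∧ s) ∨ (¬s ∧ ¬p)
≡ (r ∧ s) ∨ (r ∧ ¬p) ∨ (¬s ∧ ¬p)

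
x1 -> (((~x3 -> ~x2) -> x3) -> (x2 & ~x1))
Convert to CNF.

x1 -> (((~x3 -> ~x2) -> x3) -> (x2 & ~x1))
≡ ~x1 | (((~x3 -> ~x2) -> x3) -> (x2 & ~x1))   [eliminate ->]
≡ ~x1 | ~((~x3 -> ~x2) -> x3) | (x2 & ~x1)   [eliminate ->]
≡ ~x1 | ~(~(~x3 -> ~x2) | x3) | (x2 & ~x1)   [eliminate ->]
≡ ~x1 | ~(~(~~x3 | ~x2) | x3) | (x2 & ~x1)   [eliminate ->]
≡ ~x1 | (~~(~~x3 | ~x2) & ~x3) | (x2 & ~x1)   [De Morgan]
≡ ~x1 | ((~~x3 | ~x2) & ~x3) | (x2 & ~x1)   [double negation]
≡ ~x1 | ((x3 | ~x2) & ~x3) | (x2 & ~x1)   [double negation]
≡ (~x1 | x3 | ~x2 | x2) & (~x1 | x3 | ~x2 | ~x1) & (~x1 | ~x3 | x2) & (~x1 | ~x3 | ~x1)   [distribute | over &]
≡ (~x1 | x3 | ~x2) & (~x1 | ~x3)   [simplify]

(~x1 | x3 | ~x2) & (~x1 | ~x3)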